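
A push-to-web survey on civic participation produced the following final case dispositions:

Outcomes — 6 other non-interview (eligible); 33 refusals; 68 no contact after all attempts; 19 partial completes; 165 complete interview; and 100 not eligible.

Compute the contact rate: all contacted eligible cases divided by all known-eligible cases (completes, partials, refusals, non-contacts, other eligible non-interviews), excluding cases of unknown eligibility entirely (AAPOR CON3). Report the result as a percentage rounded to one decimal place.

76.6%

Num: 165 + 19 + 33 + 6 = 223
Base: 165 + 19 + 33 + 68 + 6 = 291
CON3 = 223 / 291 = 0.7663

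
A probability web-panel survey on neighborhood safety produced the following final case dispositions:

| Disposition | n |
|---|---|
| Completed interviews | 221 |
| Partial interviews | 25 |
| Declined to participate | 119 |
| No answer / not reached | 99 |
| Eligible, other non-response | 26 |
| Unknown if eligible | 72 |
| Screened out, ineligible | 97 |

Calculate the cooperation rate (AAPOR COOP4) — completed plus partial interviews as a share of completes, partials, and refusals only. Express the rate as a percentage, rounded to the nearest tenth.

Num → 221 + 25 = 246
Denominator → 221 + 25 + 119 = 365
COOP4 = 246 / 365 = 0.6740

67.4%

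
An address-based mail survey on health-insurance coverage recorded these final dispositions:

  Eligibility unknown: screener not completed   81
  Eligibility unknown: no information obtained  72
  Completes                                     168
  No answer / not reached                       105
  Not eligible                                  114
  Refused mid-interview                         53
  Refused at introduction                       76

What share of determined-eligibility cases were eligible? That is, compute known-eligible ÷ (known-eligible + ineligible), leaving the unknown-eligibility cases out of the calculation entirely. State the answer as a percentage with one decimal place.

77.9%

Declined to participate = 76 + 53 = 129
Eligibility not determined = 81 + 72 = 153
Determined eligible = 168 + 129 + 105 = 402
e = 402 / (402 + 114) = 402 / 516 = 0.7791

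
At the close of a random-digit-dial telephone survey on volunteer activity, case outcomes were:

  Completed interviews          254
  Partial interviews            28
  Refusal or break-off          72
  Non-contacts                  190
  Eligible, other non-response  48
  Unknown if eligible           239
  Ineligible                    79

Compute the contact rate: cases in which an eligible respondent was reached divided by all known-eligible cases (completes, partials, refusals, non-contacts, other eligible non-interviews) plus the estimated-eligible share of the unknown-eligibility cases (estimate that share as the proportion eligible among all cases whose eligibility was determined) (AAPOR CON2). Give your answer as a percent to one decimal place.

50.1%

Top: 254 + 28 + 72 + 48 = 402
Known eligible: 254 + 28 + 72 + 190 + 48 = 592
e = 592 / (592 + 79) = 592 / 671 = 0.8823
Eligible share of unknowns: 0.8823 × 239 = 210.87
Base: 592 + 210.87 = 802.87
CON2 = 402 / 802.87 = 0.5007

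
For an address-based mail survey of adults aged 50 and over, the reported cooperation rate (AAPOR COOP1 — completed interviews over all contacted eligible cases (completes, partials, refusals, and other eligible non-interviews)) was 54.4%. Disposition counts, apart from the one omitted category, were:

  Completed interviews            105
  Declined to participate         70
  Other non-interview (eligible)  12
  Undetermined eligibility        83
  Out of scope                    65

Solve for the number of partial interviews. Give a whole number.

COOP1 = 105 / D = 0.544
D = 105 / 0.544 = 193.0
Other denominator terms total 187
partial interviews = 193.0 − 187 ≈ 6

6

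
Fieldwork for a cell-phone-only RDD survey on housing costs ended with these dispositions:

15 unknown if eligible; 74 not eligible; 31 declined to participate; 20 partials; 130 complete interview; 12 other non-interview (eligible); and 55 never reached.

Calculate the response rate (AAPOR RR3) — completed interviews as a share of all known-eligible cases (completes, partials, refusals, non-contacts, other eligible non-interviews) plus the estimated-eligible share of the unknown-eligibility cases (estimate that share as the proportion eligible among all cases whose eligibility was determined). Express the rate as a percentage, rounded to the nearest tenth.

50.1%

Numerator = 130
Known eligible = 130 + 20 + 31 + 55 + 12 = 248
e = 248 / (248 + 74) = 248 / 322 = 0.7702
e × U = 0.7702 × 15 = 11.55
Denominator = 248 + 11.55 = 259.55
RR3 = 130 / 259.55 = 0.5009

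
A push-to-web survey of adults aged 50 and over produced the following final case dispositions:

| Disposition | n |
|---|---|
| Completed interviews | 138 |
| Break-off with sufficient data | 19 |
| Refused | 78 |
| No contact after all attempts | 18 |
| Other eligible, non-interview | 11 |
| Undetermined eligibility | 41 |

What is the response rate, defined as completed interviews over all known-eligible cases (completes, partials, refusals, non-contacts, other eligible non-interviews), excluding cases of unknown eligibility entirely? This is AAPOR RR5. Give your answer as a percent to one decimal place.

Numerator → 138
Base → 138 + 19 + 78 + 18 + 11 = 264
RR5 = 138 / 264 = 0.5227

52.3%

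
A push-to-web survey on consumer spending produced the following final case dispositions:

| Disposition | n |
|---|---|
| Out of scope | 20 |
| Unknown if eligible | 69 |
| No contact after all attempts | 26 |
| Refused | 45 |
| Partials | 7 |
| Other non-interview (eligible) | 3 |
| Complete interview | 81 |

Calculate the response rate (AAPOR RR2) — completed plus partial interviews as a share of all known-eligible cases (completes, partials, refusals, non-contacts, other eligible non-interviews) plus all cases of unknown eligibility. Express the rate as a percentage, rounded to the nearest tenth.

38.1%

Num = 81 + 7 = 88
Denom = 81 + 7 + 45 + 26 + 3 + 69 = 231
RR2 = 88 / 231 = 0.3810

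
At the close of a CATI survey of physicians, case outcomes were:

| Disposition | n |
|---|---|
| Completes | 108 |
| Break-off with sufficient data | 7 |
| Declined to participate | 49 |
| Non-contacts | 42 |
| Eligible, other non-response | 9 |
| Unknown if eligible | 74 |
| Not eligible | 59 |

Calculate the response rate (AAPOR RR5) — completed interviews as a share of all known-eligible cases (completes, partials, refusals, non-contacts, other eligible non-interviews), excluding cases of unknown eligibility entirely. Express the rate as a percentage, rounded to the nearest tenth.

50.2%

Num = 108
Denom = 108 + 7 + 49 + 42 + 9 = 215
RR5 = 108 / 215 = 0.5023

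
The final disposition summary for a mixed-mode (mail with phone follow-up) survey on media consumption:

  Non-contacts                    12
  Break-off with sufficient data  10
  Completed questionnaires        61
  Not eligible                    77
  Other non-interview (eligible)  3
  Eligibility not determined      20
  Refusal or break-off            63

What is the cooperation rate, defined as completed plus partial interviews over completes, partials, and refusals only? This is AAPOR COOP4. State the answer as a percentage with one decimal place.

53.0%

Num: 61 + 10 = 71
Base: 61 + 10 + 63 = 134
COOP4 = 71 / 134 = 0.5299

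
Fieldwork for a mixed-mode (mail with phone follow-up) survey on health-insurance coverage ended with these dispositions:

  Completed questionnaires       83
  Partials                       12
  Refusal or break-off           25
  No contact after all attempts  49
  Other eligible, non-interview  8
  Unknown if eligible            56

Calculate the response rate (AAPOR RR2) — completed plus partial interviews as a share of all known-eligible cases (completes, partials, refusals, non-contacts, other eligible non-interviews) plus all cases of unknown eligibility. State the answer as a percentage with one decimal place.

40.8%

Numerator: 83 + 12 = 95
Denom: 83 + 12 + 25 + 49 + 8 + 56 = 233
RR2 = 95 / 233 = 0.4077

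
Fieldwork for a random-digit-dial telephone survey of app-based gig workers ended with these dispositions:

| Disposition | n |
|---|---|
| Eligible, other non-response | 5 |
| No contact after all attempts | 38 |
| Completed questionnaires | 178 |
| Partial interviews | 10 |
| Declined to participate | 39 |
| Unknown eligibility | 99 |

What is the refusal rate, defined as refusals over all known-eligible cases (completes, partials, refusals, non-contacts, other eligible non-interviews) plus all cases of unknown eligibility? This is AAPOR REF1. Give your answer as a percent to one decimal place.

10.6%

Numerator = 39
Base = 178 + 10 + 39 + 38 + 5 + 99 = 369
REF1 = 39 / 369 = 0.1057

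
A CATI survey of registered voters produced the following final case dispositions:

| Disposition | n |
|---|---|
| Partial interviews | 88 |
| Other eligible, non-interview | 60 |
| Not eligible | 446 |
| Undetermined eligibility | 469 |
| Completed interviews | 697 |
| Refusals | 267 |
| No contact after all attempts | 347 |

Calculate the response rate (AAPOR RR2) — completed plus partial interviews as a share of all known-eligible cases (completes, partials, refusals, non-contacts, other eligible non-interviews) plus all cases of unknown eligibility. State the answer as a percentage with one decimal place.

Top = 697 + 88 = 785
Denom = 697 + 88 + 267 + 347 + 60 + 469 = 1928
RR2 = 785 / 1928 = 0.4072

40.7%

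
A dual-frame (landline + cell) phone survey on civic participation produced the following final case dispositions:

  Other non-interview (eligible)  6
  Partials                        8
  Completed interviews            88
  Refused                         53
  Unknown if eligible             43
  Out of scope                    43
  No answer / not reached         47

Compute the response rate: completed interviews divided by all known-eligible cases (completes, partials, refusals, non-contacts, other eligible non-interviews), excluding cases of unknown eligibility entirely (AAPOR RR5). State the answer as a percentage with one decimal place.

Num: 88
Denom: 88 + 8 + 53 + 47 + 6 = 202
RR5 = 88 / 202 = 0.4356

43.6%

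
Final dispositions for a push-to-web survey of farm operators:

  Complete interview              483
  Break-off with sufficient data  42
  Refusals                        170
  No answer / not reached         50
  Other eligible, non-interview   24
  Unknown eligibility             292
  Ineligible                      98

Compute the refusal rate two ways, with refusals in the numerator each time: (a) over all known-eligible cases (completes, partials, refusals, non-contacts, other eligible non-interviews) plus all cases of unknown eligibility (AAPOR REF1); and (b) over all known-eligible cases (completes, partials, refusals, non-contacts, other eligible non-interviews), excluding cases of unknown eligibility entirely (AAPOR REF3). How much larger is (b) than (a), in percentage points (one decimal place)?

6.1

Top = 170
Base = 483 + 42 + 170 + 50 + 24 + 292 = 1061
REF1 = 170 / 1061 = 0.1602
Base = 483 + 42 + 170 + 50 + 24 = 769
REF3 = 170 / 769 = 0.2211
Difference = 22.11 − 16.02 = 6.09 percentage points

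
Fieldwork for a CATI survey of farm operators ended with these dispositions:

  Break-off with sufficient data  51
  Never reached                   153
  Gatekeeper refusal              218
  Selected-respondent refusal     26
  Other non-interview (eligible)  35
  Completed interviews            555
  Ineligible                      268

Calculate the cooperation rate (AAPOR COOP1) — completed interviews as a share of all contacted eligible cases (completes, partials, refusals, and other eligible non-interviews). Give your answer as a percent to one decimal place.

Refusals = 218 + 26 = 244
Top → 555
Base → 555 + 51 + 244 + 35 = 885
COOP1 = 555 / 885 = 0.6271

62.7%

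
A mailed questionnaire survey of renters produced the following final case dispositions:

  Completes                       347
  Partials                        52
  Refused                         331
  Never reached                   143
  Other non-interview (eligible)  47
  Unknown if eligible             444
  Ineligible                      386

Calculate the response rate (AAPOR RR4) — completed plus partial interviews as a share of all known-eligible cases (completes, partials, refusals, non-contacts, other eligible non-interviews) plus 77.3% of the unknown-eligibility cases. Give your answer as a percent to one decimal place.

Numerator → 347 + 52 = 399
Eligible (known) → 347 + 52 + 331 + 143 + 47 = 920
Estimated eligible among unknowns → 0.7730 × 444 = 343.21
Base → 920 + 343.21 = 1263.21
RR4 = 399 / 1263.21 = 0.3159

31.6%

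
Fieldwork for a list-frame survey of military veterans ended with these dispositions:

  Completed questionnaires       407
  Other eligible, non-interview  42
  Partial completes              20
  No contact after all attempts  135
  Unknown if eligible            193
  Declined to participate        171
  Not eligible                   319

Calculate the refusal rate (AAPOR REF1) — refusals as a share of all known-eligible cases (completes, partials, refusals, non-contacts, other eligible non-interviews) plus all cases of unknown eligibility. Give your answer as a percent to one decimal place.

Top = 171
Denom = 407 + 20 + 171 + 135 + 42 + 193 = 968
REF1 = 171 / 968 = 0.1767

17.7%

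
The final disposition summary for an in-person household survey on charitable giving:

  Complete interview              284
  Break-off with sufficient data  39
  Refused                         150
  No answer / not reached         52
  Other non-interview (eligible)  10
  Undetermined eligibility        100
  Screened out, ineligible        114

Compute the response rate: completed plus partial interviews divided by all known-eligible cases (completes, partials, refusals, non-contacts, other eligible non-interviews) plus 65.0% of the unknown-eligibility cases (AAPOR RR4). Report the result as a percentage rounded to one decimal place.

Num: 284 + 39 = 323
Known eligible: 284 + 39 + 150 + 52 + 10 = 535
e × U: 0.6500 × 100 = 65.00
Denom: 535 + 65.00 = 600.00
RR4 = 323 / 600.00 = 0.5383

53.8%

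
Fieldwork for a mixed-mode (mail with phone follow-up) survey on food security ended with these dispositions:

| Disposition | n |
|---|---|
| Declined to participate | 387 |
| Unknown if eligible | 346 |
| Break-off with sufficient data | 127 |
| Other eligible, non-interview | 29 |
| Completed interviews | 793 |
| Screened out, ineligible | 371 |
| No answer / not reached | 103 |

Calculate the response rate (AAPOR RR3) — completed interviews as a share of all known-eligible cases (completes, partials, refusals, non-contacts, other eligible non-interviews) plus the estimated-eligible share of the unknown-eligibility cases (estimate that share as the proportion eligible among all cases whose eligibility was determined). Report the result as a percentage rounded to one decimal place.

Top: 793
Known eligible: 793 + 127 + 387 + 103 + 29 = 1439
e = 1439 / (1439 + 371) = 1439 / 1810 = 0.7950
Eligible share of unknowns: 0.7950 × 346 = 275.07
Denom: 1439 + 275.07 = 1714.07
RR3 = 793 / 1714.07 = 0.4626

46.3%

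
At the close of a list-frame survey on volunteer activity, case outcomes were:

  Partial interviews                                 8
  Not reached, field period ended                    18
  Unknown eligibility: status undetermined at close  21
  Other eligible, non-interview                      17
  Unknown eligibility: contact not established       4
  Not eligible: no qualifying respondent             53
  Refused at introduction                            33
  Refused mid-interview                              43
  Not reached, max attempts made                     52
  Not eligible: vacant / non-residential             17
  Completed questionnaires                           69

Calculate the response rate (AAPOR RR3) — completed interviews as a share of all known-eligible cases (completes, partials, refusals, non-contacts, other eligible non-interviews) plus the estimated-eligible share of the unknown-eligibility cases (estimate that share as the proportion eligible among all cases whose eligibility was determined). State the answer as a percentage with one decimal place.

Refusal or break-off = 33 + 43 = 76
Non-contacts = 18 + 52 = 70
Unknown if eligible = 4 + 21 = 25
Ineligible = 53 + 17 = 70
Numerator: 69
Known eligible: 69 + 8 + 76 + 70 + 17 = 240
e = 240 / (240 + 70) = 240 / 310 = 0.7742
Eligible share of unknowns: 0.7742 × 25 = 19.36
Denominator: 240 + 19.36 = 259.36
RR3 = 69 / 259.36 = 0.2660

26.6%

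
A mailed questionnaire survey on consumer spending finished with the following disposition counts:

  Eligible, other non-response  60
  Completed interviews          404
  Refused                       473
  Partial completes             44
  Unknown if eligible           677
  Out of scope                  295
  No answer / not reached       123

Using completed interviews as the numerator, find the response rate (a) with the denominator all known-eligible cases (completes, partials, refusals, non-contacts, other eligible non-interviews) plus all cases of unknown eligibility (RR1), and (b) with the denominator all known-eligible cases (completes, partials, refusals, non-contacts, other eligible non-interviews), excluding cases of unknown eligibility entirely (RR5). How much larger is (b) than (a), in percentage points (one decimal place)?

Numerator: 404
Base: 404 + 44 + 473 + 123 + 60 + 677 = 1781
RR1 = 404 / 1781 = 0.2268
Base: 404 + 44 + 473 + 123 + 60 = 1104
RR5 = 404 / 1104 = 0.3659
Difference = 36.59 − 22.68 = 13.91 percentage points

13.9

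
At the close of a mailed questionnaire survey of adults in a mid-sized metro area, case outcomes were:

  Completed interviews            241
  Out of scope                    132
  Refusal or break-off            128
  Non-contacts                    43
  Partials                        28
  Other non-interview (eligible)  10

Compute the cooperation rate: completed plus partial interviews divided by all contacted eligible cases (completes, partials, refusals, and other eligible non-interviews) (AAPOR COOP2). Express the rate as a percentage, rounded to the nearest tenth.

Num: 241 + 28 = 269
Denom: 241 + 28 + 128 + 10 = 407
COOP2 = 269 / 407 = 0.6609

66.1%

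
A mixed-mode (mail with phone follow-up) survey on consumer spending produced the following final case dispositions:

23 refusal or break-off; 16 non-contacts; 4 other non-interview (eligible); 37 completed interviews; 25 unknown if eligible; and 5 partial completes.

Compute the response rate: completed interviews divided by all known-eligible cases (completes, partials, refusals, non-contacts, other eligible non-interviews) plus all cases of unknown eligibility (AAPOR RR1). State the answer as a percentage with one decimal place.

Top = 37
Denominator = 37 + 5 + 23 + 16 + 4 + 25 = 110
RR1 = 37 / 110 = 0.3364

33.6%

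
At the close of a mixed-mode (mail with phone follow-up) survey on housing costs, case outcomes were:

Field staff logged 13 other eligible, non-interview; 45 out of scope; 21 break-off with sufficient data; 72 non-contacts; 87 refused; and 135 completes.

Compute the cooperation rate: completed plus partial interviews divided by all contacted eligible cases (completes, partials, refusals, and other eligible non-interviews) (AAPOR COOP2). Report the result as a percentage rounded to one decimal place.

Num = 135 + 21 = 156
Denominator = 135 + 21 + 87 + 13 = 256
COOP2 = 156 / 256 = 0.6094

60.9%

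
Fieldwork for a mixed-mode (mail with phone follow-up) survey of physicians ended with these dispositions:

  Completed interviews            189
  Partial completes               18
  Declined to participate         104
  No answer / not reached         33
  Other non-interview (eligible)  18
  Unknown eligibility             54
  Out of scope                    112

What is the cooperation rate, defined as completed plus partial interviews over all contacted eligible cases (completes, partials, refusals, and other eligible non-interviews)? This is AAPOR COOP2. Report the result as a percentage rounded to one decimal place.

62.9%

Top: 189 + 18 = 207
Base: 189 + 18 + 104 + 18 = 329
COOP2 = 207 / 329 = 0.6292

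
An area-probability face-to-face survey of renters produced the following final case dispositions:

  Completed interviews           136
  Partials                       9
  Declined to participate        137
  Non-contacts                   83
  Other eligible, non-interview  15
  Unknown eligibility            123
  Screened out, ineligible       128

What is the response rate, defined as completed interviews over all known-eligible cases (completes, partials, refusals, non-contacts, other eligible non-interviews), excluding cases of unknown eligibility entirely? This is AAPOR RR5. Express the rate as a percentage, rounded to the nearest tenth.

Num: 136
Base: 136 + 9 + 137 + 83 + 15 = 380
RR5 = 136 / 380 = 0.3579

35.8%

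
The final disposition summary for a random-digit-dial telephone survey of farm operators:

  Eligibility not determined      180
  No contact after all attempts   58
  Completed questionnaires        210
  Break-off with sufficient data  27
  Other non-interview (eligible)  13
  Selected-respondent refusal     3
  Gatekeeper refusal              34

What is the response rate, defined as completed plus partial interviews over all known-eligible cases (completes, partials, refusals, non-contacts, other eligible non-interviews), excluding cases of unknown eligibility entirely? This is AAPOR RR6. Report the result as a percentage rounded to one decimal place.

68.7%

Declined to participate = 34 + 3 = 37
Num = 210 + 27 = 237
Denom = 210 + 27 + 37 + 58 + 13 = 345
RR6 = 237 / 345 = 0.6870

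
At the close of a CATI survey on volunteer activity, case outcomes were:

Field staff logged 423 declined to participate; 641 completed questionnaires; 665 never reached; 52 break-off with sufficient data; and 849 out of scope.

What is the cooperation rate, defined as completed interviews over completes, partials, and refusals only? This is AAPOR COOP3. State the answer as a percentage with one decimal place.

57.4%

Numerator → 641
Denom → 641 + 52 + 423 = 1116
COOP3 = 641 / 1116 = 0.5744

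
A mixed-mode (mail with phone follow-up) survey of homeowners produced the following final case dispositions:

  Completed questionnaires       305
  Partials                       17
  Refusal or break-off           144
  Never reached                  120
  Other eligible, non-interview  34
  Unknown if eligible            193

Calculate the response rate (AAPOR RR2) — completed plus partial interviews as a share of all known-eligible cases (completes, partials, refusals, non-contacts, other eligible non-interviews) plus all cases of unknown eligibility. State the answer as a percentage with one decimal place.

39.6%

Numerator: 305 + 17 = 322
Base: 305 + 17 + 144 + 120 + 34 + 193 = 813
RR2 = 322 / 813 = 0.3961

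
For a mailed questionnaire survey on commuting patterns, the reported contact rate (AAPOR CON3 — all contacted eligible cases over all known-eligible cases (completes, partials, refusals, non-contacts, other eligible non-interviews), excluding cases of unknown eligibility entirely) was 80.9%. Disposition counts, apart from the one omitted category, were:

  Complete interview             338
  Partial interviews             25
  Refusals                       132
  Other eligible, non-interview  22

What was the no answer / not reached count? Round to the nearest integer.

122

Numerator = 338 + 25 + 132 + 22 = 517
CON3 = 517 / D = 0.809
D = 517 / 0.809 = 639.1
Remaining denominator categories sum to 517
no answer / not reached = 639.1 − 517 ≈ 122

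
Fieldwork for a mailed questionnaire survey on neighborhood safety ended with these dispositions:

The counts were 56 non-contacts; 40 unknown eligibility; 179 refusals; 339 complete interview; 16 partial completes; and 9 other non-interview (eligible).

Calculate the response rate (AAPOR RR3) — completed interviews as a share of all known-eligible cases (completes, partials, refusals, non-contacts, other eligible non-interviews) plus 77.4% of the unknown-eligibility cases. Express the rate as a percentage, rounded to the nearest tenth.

53.8%

Numerator: 339
Known eligible: 339 + 16 + 179 + 56 + 9 = 599
Estimated eligible among unknowns: 0.7740 × 40 = 30.96
Base: 599 + 30.96 = 629.96
RR3 = 339 / 629.96 = 0.5381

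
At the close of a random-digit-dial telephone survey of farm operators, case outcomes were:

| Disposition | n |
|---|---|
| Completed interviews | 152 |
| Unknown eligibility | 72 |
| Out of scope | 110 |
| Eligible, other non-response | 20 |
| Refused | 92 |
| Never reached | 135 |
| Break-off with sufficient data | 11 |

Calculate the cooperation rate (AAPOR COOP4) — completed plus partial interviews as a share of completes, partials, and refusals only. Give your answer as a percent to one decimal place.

Top = 152 + 11 = 163
Denominator = 152 + 11 + 92 = 255
COOP4 = 163 / 255 = 0.6392

63.9%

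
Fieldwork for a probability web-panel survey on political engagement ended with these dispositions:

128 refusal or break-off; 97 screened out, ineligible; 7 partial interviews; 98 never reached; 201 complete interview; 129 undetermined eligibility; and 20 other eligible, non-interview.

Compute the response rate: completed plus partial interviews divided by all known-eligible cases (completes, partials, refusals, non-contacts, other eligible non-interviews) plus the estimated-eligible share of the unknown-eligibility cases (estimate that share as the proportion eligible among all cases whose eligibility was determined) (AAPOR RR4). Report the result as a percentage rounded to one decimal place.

37.1%

Numerator → 201 + 7 = 208
Eligible (known) → 201 + 7 + 128 + 98 + 20 = 454
e = 454 / (454 + 97) = 454 / 551 = 0.8240
Estimated eligible among unknowns → 0.8240 × 129 = 106.30
Denominator → 454 + 106.30 = 560.30
RR4 = 208 / 560.30 = 0.3712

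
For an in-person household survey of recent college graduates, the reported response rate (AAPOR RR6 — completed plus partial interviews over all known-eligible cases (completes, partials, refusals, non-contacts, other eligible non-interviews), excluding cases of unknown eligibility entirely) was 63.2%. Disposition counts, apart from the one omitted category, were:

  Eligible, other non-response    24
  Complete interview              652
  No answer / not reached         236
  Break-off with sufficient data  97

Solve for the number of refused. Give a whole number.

Top = 652 + 97 = 749
RR6 = 749 / D = 0.632
D = 749 / 0.632 = 1185.1
Rest of base = 1009
refused = 1185.1 − 1009 ≈ 176

176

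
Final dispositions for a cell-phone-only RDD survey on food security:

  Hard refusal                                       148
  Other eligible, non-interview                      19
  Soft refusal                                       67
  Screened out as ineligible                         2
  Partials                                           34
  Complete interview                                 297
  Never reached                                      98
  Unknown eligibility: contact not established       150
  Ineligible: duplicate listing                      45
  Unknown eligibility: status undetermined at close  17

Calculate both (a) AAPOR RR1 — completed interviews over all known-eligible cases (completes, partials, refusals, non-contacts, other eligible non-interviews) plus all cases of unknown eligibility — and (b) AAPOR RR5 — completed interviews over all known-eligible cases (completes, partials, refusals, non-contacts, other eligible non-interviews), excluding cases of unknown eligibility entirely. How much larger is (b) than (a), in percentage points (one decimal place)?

Refusals = 148 + 67 = 215
Unknown if eligible = 150 + 17 = 167
Screened out, ineligible = 2 + 45 = 47
Num = 297
Denominator = 297 + 34 + 215 + 98 + 19 + 167 = 830
RR1 = 297 / 830 = 0.3578
Denominator = 297 + 34 + 215 + 98 + 19 = 663
RR5 = 297 / 663 = 0.4480
Difference = 44.80 − 35.78 = 9.02 percentage points

9.0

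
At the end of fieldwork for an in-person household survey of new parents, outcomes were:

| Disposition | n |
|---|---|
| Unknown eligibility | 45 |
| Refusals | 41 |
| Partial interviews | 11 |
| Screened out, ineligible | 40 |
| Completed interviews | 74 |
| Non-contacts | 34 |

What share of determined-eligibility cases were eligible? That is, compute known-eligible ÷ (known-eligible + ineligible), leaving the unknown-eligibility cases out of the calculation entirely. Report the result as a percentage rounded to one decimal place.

Known eligible → 74 + 11 + 41 + 34 = 160
e = 160 / (160 + 40) = 160 / 200 = 0.8000

80.0%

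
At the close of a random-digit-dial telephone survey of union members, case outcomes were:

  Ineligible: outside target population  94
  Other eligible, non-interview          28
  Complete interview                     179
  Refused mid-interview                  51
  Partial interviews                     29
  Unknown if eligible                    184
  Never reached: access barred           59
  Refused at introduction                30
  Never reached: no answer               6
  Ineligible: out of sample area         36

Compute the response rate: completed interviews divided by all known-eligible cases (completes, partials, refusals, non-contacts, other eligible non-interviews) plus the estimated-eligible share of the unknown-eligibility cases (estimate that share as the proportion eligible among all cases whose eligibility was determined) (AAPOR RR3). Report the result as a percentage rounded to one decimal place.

34.5%

Refusal or break-off = 30 + 51 = 81
No contact after all attempts = 6 + 59 = 65
Ineligible = 94 + 36 = 130
Numerator = 179
Known eligible = 179 + 29 + 81 + 65 + 28 = 382
e = 382 / (382 + 130) = 382 / 512 = 0.7461
Estimated eligible among unknowns = 0.7461 × 184 = 137.28
Denom = 382 + 137.28 = 519.28
RR3 = 179 / 519.28 = 0.3447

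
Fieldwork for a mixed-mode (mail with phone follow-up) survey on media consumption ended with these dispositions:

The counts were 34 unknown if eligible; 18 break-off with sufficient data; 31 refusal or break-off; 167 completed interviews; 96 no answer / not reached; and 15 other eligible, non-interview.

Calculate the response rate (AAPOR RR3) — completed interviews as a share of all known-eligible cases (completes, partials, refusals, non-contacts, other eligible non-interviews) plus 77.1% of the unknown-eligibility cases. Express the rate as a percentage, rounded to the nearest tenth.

Num = 167
Eligible (known) = 167 + 18 + 31 + 96 + 15 = 327
Estimated eligible among unknowns = 0.7710 × 34 = 26.21
Denominator = 327 + 26.21 = 353.21
RR3 = 167 / 353.21 = 0.4728

47.3%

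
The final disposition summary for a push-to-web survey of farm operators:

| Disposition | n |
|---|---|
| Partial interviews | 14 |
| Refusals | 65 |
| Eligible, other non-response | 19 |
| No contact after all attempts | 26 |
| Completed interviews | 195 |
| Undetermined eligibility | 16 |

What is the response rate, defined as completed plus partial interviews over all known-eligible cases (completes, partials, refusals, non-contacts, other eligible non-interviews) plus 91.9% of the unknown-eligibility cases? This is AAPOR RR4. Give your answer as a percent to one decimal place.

Num = 195 + 14 = 209
Determined eligible = 195 + 14 + 65 + 26 + 19 = 319
Estimated eligible among unknowns = 0.9190 × 16 = 14.70
Denominator = 319 + 14.70 = 333.70
RR4 = 209 / 333.70 = 0.6263

62.6%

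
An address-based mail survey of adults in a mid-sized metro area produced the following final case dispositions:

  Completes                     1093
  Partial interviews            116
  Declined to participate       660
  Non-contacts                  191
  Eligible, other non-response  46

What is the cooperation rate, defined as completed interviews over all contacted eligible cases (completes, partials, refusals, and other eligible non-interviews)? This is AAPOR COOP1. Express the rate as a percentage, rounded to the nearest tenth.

Numerator = 1093
Base = 1093 + 116 + 660 + 46 = 1915
COOP1 = 1093 / 1915 = 0.5708

57.1%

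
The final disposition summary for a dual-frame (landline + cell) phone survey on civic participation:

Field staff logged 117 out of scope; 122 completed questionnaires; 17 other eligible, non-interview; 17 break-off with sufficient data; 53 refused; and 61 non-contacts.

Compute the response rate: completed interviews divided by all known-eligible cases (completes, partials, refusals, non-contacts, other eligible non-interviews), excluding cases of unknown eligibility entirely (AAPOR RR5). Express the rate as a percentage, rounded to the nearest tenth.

45.2%

Numerator = 122
Denom = 122 + 17 + 53 + 61 + 17 = 270
RR5 = 122 / 270 = 0.4519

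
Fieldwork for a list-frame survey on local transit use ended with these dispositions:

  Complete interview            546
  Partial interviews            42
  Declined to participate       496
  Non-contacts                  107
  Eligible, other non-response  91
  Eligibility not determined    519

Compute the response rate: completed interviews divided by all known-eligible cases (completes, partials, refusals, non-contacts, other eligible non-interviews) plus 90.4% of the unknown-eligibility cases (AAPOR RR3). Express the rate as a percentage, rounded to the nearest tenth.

31.2%

Num: 546
Known eligible: 546 + 42 + 496 + 107 + 91 = 1282
Eligible share of unknowns: 0.9040 × 519 = 469.18
Base: 1282 + 469.18 = 1751.18
RR3 = 546 / 1751.18 = 0.3118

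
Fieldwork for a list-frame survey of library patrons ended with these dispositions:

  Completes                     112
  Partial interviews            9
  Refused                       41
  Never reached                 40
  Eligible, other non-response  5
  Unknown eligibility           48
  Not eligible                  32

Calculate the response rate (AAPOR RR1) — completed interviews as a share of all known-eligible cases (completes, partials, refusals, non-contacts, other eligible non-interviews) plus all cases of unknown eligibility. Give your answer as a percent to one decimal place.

43.9%

Num → 112
Denominator → 112 + 9 + 41 + 40 + 5 + 48 = 255
RR1 = 112 / 255 = 0.4392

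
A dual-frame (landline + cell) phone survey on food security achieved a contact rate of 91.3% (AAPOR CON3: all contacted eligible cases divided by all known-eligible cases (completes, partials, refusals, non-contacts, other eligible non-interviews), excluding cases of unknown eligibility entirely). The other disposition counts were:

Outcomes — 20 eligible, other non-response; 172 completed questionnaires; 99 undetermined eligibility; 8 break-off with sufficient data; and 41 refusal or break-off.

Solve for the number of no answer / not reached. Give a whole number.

Num: 172 + 8 + 41 + 20 = 241
CON3 = 241 / D = 0.913
D = 241 / 0.913 = 264.0
Remaining denominator categories sum to 241
no answer / not reached = 264.0 − 241 ≈ 23

23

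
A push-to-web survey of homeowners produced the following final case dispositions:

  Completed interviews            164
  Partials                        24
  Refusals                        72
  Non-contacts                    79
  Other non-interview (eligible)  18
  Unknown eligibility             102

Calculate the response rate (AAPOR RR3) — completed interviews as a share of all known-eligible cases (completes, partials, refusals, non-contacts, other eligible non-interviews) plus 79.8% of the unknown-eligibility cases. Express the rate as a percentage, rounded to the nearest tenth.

37.4%

Numerator = 164
Eligible (known) = 164 + 24 + 72 + 79 + 18 = 357
Eligible share of unknowns = 0.7980 × 102 = 81.40
Denominator = 357 + 81.40 = 438.40
RR3 = 164 / 438.40 = 0.3741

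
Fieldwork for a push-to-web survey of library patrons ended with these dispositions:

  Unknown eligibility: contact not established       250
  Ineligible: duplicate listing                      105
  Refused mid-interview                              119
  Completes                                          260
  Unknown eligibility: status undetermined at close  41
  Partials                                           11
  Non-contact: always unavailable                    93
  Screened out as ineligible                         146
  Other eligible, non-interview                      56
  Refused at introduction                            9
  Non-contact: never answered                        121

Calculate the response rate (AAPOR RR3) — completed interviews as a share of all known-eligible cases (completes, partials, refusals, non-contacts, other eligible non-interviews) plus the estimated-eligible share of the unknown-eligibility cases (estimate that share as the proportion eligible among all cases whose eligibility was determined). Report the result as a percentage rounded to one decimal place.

Refused = 9 + 119 = 128
Non-contacts = 121 + 93 = 214
Eligibility not determined = 250 + 41 = 291
Ineligible = 146 + 105 = 251
Numerator → 260
Determined eligible → 260 + 11 + 128 + 214 + 56 = 669
e = 669 / (669 + 251) = 669 / 920 = 0.7272
Estimated eligible among unknowns → 0.7272 × 291 = 211.62
Denominator → 669 + 211.62 = 880.62
RR3 = 260 / 880.62 = 0.2952

29.5%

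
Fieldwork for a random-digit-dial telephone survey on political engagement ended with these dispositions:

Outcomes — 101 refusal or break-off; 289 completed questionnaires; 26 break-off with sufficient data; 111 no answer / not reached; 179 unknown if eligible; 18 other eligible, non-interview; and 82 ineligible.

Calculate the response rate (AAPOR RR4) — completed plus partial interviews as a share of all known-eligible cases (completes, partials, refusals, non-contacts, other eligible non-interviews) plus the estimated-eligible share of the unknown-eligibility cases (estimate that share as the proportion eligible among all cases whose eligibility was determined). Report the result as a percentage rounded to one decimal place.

Top: 289 + 26 = 315
Eligible (known): 289 + 26 + 101 + 111 + 18 = 545
e = 545 / (545 + 82) = 545 / 627 = 0.8692
Eligible share of unknowns: 0.8692 × 179 = 155.59
Denom: 545 + 155.59 = 700.59
RR4 = 315 / 700.59 = 0.4496

45.0%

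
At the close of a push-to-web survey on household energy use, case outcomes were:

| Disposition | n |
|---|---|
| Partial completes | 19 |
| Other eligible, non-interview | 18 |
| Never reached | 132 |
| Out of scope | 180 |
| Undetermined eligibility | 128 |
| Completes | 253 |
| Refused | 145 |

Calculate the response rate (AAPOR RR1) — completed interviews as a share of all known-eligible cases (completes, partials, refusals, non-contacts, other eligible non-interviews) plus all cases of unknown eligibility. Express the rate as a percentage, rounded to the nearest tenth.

Numerator → 253
Denominator → 253 + 19 + 145 + 132 + 18 + 128 = 695
RR1 = 253 / 695 = 0.3640

36.4%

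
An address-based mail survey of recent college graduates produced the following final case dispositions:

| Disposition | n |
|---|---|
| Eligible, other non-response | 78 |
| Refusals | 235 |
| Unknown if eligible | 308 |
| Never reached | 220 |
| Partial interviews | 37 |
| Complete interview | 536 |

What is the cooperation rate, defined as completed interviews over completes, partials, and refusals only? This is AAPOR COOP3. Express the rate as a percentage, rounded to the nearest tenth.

66.3%

Num → 536
Denom → 536 + 37 + 235 = 808
COOP3 = 536 / 808 = 0.6634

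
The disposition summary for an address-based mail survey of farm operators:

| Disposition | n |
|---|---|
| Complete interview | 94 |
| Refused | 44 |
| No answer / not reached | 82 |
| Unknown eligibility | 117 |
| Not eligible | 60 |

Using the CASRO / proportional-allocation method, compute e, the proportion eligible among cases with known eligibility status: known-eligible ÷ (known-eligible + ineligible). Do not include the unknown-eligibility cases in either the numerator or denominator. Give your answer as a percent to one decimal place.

78.6%

Eligible (known) = 94 + 44 + 82 = 220
e = 220 / (220 + 60) = 220 / 280 = 0.7857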